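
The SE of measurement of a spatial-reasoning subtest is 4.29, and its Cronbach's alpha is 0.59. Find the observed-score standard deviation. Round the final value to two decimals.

6.70

σ = SEM·(1 − r)^(−1/2) ≈ 4.29*1.562 ≈ 6.700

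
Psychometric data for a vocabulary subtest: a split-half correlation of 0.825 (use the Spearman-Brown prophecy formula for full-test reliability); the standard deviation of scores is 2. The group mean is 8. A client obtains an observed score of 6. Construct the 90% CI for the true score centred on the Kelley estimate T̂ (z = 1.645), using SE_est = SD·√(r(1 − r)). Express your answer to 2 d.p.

r_full = 2·0.825 / (1 + 0.825) ≈ 0.90411
Estimated true score = 0.90411·6 + (1 − 0.90411)·8 ≈ 6.19178
SE_est = SD · √(r(1 − r)) = 2.00000 · √0.08670 ≈ 2.00000 · 0.29444 ≈ 0.58888
CI = 6.19178 ± 1.645 · 0.58888 → [5.22307, 7.16049]

[5.22, 7.16]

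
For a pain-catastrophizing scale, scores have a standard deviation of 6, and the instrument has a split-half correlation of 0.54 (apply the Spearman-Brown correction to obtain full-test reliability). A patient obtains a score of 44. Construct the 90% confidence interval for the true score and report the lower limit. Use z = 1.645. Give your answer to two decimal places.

38.61

Full-length reliability (Spearman-Brown) = 2(0.54)/(1+0.54) ≃ 0.701
SEM = 6.000·√(1 − 0.701) ≃ 3.279
1.645 · SEM ≃ 5.394
Lower limit = 44 − 5.394 ≃ 38.606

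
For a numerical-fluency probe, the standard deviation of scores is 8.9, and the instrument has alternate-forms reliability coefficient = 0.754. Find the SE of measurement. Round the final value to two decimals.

4.41

SEM = 8.900·√(1 − 0.754) ≈ 4.414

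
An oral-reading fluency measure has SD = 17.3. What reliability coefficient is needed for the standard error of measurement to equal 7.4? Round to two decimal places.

r = 1 − (7.4000/17.3)² ≈ 1 − 0.1830 ≈ 0.8170

0.82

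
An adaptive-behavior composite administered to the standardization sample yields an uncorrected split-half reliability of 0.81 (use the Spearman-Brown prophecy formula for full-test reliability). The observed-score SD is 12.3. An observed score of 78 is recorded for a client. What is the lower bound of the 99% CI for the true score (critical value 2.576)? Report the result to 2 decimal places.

Spearman-Brown: r = 2(0.81) / (1 + 0.81) = 1.6200 / 1.8100 ≈ 0.8950
SEM = 12.3000 × √(1 − 0.8950) = 12.3000 × √0.1050 ≈ 12.3000 × 0.3240 ≈ 3.9851
Margin = 2.576 × 3.9851 ≈ 10.2657
Lower bound: 78 − 10.2657 = 67.7343

67.73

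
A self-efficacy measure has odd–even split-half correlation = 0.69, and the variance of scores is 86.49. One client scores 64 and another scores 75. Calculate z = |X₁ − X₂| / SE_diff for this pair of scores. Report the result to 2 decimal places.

1.95

SD = √86.49 ≈ 9.3000
Full-length reliability (Spearman-Brown) = 2(0.69)/(1+0.69) ≈ 0.8166
SEM = 9.3000*√(1 − 0.8166) ≈ 3.9831
SE_diff = √2 * SEM ≈ 5.6329
z = 11 / 5.6329 ≈ 1.9528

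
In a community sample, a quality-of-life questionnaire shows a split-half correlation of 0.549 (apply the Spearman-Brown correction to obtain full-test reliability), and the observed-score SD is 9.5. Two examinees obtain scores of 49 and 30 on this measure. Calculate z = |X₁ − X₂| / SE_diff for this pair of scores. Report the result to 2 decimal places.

r_full = 2·0.549 / (1 + 0.549) ≈ 0.7088
SEM = 9.5000*√(1 − 0.7088) ≈ 5.1261
SE_diff = SEM * √2 ≈ 5.1261 * 1.4142 ≈ 7.2494
z = 19 / 7.2494 ≈ 2.6209

2.62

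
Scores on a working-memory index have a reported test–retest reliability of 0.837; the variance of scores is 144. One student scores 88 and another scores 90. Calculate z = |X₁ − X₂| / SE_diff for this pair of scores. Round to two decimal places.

SD = √144 ≈ 12.000
SEM = 12.000*√(1 − 0.837) ≈ 4.845
SE_diff = SEM * √2 ≈ 4.845 * 1.414 ≈ 6.852
z = |88 − 90| / 6.852 = 2 / 6.852 ≈ 0.292

0.29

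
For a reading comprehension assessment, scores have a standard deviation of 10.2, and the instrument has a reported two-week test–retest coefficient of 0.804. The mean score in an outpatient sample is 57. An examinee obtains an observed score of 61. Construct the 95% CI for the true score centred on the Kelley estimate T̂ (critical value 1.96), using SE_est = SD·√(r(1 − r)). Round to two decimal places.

[52.28, 68.15]

T̂ = 0.804(61) + 0.196(57) ≃ 60.216
SE_est = 10.200·√[r(1 − r)] ≃ 4.049
95% CI: 60.216 ± 7.936 ≃ (52.280, 68.152)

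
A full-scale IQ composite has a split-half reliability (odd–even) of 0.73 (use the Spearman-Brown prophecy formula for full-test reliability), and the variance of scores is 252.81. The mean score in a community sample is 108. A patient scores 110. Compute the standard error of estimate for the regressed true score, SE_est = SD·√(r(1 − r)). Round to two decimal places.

SD = √252.81 = 15.9000
r_full = 2·0.73 / (1 + 0.73) ≈ 0.8439
SE_est = SD * √(r(1 − r)) = 15.9000 * √0.1317 ≈ 15.9000 * 0.3629 ≈ 5.7704

5.77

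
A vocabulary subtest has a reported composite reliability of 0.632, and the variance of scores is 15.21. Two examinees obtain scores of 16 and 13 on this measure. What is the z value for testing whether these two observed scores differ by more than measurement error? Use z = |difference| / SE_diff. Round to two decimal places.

0.90

SD = √15.21 = 3.9000
SEM = 3.9000 · √(1 − 0.6320) = 3.9000 · √0.3680 ≃ 3.9000 · 0.6066 ≃ 2.3659
SE_diff = √2 · SEM ≃ 3.3458
z = 3 / 3.3458 ≃ 0.8966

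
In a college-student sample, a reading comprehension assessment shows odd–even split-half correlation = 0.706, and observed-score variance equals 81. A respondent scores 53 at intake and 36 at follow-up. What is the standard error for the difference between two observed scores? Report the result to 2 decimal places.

5.28

SD = √81 = 9.000
r_full = 2·0.706 / (1 + 0.706) ≈ 0.828
SEM = 9.000×√(1 − 0.828) ≈ 3.736
Standard error of the difference = 3.736·√2 ≈ 5.284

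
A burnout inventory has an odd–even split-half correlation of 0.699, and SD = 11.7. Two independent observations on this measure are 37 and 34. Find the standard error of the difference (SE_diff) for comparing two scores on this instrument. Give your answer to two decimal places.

Full-length reliability (Spearman-Brown) = 2(0.699)/(1+0.699) ≈ 0.823
The standard error of measurement is 11.700×√(1 − 0.823) ≈ 11.700×0.421 ≈ 4.925.
SE_diff = SEM × √2 ≈ 4.925 × 1.414 ≈ 6.964

6.96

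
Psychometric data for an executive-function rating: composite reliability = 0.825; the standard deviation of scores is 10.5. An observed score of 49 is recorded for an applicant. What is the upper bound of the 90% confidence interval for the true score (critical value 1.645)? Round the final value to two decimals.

56.23

SEM = 10.500 × √(1 − 0.825) = 10.500 × √0.175 ≈ 10.500 × 0.418 ≈ 4.392
Margin = 1.645 × 4.392 ≈ 7.226
Upper limit = 49 + 7.226 ≈ 56.226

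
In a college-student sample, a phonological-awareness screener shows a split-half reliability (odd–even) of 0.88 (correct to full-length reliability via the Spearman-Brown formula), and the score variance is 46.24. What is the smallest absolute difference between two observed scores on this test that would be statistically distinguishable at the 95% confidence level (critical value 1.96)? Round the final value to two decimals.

4.76

SD = √46.24 ≃ 6.80000
Full-length reliability (Spearman-Brown) = 2(0.88)/(1+0.88) ≃ 0.93617
SEM = 6.80000·√(1 − 0.93617) ≃ 1.71799
Standard error of the difference = 1.71799·√2 ≃ 2.42960
Smallest detectable difference = 1.96·2.42960 ≃ 4.76203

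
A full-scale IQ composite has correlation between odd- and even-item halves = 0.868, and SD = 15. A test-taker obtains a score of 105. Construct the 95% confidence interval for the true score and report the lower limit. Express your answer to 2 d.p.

97.18

Full-length reliability (Spearman-Brown) = 2(0.868)/(1+0.868) ≈ 0.92934
The standard error of measurement is 15.00000×√(1 − 0.92934) ≈ 15.00000×0.26583 ≈ 3.98740.
1.96 × SEM ≈ 7.81530
Lower bound: 105 − 7.81530 = 97.18470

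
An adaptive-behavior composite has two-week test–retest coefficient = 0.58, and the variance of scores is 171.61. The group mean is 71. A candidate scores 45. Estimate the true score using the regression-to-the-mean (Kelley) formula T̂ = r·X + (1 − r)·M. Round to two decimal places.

T̂ = r·X + (1 − r)·M = 0.580·45 + 0.420·71 = 26.100 + 29.820 ≃ 55.920

55.92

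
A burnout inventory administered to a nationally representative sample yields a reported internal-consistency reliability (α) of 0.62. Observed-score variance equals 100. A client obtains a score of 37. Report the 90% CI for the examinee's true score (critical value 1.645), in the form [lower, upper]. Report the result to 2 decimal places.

SD = √100 ≃ 10.0000
SEM = 10.0000 · √(1 − 0.6200) = 10.0000 · √0.3800 ≃ 10.0000 · 0.6164 ≃ 6.1644
Half-width = 1.645·6.1644 ≃ 10.1405
CI = 37 ± 10.1405 → [26.8595, 47.1405]

[26.86, 47.14]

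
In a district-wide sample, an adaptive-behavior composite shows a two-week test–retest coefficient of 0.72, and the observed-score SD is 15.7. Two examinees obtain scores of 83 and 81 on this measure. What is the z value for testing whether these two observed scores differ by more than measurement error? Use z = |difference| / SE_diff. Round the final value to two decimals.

SEM = 15.7000 × √(1 − 0.7200) = 15.7000 × √0.2800 ≈ 15.7000 × 0.5292 ≈ 8.3077
Standard error of the difference = 8.3077·√2 ≈ 11.7488
z = 2 / 11.7488 ≈ 0.1702

0.17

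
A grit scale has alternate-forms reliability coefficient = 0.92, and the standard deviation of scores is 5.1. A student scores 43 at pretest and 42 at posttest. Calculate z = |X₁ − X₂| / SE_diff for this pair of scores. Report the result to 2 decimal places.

0.49

The standard error of measurement is 5.1000×√(1 − 0.9200) ≃ 5.1000×0.2828 ≃ 1.4425.
SE_diff = SEM × √2 ≃ 1.4425 × 1.4142 ≃ 2.0400
z = |43 − 42| / 2.0400 = 1 / 2.0400 ≃ 0.4902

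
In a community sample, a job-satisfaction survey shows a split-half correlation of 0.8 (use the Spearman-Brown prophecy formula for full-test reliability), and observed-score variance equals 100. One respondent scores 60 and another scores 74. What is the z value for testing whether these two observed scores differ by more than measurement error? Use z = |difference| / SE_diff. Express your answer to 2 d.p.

2.97

SD = √100 = 10.0000
Spearman-Brown: r = 2(0.8) / (1 + 0.8) = 1.6000 / 1.8000 ≈ 0.8889
The standard error of measurement is 10.0000×√(1 − 0.8889) ≈ 10.0000×0.3333 ≈ 3.3333.
SE_diff = √2 × SEM ≈ 4.7140
z = 14 / 4.7140 ≈ 2.9698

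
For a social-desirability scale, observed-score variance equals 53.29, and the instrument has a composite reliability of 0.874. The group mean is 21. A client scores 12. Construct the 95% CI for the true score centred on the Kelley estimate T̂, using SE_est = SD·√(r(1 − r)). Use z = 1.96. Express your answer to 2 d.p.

[8.39, 17.88]

SD = √53.29 ≈ 7.3000
Estimated true score = 0.8740·12 + (1 − 0.8740)·21 ≈ 13.1340
SE_est = SD · √(r(1 − r)) = 7.3000 · √0.1101 ≈ 7.3000 · 0.3318 ≈ 2.4225
CI = 13.1340 ± 1.96 · 2.4225 → [8.3859, 17.8821]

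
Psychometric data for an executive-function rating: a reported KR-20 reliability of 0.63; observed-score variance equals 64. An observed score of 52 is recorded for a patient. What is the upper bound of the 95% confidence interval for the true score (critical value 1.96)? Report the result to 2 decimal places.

SD = √64 = 8.0000
SEM = 8.0000·√(1 − 0.6300) ≃ 4.8662
1.96 · SEM ≃ 9.5378
Upper bound: 52 + 9.5378 = 61.5378

61.54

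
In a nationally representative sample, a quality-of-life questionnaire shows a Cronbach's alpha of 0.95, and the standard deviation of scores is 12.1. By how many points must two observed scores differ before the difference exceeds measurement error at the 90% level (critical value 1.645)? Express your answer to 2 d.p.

SEM = 12.10000 * √(1 − 0.95000) = 12.10000 * √0.05000 ≈ 12.10000 * 0.22361 ≈ 2.70564
SE_diff = SEM * √2 ≈ 2.70564 * 1.41421 ≈ 3.82636
Smallest detectable difference = 1.645*3.82636 ≈ 6.29436

6.29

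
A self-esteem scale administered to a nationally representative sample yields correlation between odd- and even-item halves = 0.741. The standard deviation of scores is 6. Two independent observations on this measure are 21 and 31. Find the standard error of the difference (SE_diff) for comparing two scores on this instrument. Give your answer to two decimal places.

Spearman-Brown: r = 2(0.741) / (1 + 0.741) = 1.482 / 1.741 ≃ 0.851
SEM = 6.000×√(1 − 0.851) ≃ 2.314
Standard error of the difference = 2.314·√2 ≃ 3.273

3.27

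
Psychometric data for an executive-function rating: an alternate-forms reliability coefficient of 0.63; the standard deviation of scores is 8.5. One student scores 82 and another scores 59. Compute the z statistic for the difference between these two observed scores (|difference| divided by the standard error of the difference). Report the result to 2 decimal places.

SEM = 8.50000 * √(1 − 0.63000) = 8.50000 * √0.37000 ≈ 8.50000 * 0.60828 ≈ 5.17035
SE_diff = SEM * √2 ≈ 5.17035 * 1.41421 ≈ 7.31198
z = 23 / 7.31198 ≈ 3.14552

3.15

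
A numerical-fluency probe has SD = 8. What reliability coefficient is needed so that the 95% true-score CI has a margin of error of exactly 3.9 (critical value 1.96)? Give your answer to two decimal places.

Required SEM = 3.9 / 1.96 ≈ 1.9898
r = 1 − (1.9898/8)² ≈ 1 − 0.0619 ≈ 0.9381

0.94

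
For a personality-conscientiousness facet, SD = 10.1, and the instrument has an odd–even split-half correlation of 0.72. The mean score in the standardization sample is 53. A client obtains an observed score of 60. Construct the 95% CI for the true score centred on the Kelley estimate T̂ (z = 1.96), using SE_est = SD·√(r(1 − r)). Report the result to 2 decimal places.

[51.55, 66.17]

r_full = 2·0.72 / (1 + 0.72) ≈ 0.837
Estimated true score = 0.837·60 + (1 − 0.837)·53 ≈ 58.860
SE_est = 10.100·√(0.837·0.163) ≈ 3.729
CI = 58.860 ± 1.96 · 3.729 → [51.552, 66.169]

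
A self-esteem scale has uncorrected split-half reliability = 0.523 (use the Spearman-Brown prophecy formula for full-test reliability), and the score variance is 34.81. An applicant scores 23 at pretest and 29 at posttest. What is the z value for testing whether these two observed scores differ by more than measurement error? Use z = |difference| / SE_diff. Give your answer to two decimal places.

SD = √34.81 = 5.9000
r_full = 2·0.523 / (1 + 0.523) ≈ 0.6868
The standard error of measurement is 5.9000*√(1 − 0.6868) ≈ 5.9000*0.5596 ≈ 3.3019.
SE_diff = SEM * √2 ≈ 3.3019 * 1.4142 ≈ 4.6696
z = |23 − 29| / 4.6696 = 6 / 4.6696 ≈ 1.2849

1.28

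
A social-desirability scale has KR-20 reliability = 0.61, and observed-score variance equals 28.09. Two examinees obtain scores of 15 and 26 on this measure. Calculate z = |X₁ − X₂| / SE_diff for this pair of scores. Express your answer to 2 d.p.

2.35

SD = √28.09 ≈ 5.3000
The standard error of measurement is 5.3000*√(1 − 0.6100) ≈ 5.3000*0.6245 ≈ 3.3098.
SE_diff = √2 * SEM ≈ 4.6808
z = |15 − 26| / 4.6808 = 11 / 4.6808 ≈ 2.3500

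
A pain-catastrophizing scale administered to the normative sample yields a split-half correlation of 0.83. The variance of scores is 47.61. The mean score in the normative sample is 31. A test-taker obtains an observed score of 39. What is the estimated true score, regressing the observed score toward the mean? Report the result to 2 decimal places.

38.26

Full-length reliability (Spearman-Brown) = 2(0.83)/(1+0.83) ≈ 0.907
Estimated true score = 0.907×39 + (1 − 0.907)×31 ≈ 38.257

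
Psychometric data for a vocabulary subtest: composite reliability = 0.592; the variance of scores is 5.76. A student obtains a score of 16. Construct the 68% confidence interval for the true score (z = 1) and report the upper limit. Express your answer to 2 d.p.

17.53

SD = √5.76 ≈ 2.40000
The standard error of measurement is 2.40000×√(1 − 0.59200) ≈ 2.40000×0.63875 ≈ 1.53300.
Margin = 1 × 1.53300 ≈ 1.53300
Upper limit = 16 + 1.53300 ≈ 17.53300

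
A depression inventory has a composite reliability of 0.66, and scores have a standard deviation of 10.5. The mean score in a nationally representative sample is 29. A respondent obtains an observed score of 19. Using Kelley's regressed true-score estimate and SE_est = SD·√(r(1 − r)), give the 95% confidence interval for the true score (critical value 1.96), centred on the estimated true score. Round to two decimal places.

[12.65, 32.15]

Estimated true score = 0.6600*19 + (1 − 0.6600)*29 ≈ 22.4000
SE_est = SD * √(r(1 − r)) = 10.5000 * √0.2244 ≈ 10.5000 * 0.4737 ≈ 4.9739
CI = 22.4000 ± 1.96 * 4.9739 → [12.6511, 32.1489]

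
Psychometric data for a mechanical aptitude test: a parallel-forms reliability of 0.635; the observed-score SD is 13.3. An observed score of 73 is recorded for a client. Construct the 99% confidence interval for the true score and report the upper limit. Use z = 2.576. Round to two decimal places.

SEM = 13.300*√(1 − 0.635) ≈ 8.035
Half-width = 2.576*8.035 ≈ 20.699
Upper limit = 73 + 20.699 ≈ 93.699

93.70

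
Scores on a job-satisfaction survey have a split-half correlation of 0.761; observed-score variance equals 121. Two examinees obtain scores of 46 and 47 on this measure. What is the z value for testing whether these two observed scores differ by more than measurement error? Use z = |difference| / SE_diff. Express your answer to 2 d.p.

0.17

σ = 121^(1/2) = 11.00000
Full-length reliability (Spearman-Brown) = 2(0.761)/(1+0.761) ≈ 0.86428
SEM = 11.00000*√(1 − 0.86428) ≈ 4.05240
SE_diff = √2 * SEM ≈ 5.73095
z = 1 / 5.73095 ≈ 0.17449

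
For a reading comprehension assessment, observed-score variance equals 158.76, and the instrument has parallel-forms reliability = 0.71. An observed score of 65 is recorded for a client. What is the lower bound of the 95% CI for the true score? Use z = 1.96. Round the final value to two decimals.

SD = √158.76 ≃ 12.600
SEM = 12.600 · √(1 − 0.710) = 12.600 · √0.290 ≃ 12.600 · 0.539 ≃ 6.785
1.96 · SEM ≃ 13.299
Lower limit = 65 − 13.299 ≃ 51.701

51.70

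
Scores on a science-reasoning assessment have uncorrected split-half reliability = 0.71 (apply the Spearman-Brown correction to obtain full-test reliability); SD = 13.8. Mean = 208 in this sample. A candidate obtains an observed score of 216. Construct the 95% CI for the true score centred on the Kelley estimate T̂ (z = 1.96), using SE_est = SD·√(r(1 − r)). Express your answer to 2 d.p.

[204.49, 224.79]

Full-length reliability (Spearman-Brown) = 2(0.71)/(1+0.71) ≃ 0.8304
Estimated true score = 0.8304·216 + (1 − 0.8304)·208 ≃ 214.6433
SE_est = SD · √(r(1 − r)) = 13.8000 · √0.1408 ≃ 13.8000 · 0.3753 ≃ 5.1788
95% CI: 214.6433 ± 10.1504 ≃ (204.4929, 224.7937)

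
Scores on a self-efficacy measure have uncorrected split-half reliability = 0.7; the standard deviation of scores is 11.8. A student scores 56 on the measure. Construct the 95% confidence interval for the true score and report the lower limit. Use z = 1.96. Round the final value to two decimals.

Full-length reliability (Spearman-Brown) = 2(0.7)/(1+0.7) ≃ 0.824
SEM = 11.800 · √(1 − 0.824) = 11.800 · √0.176 ≃ 11.800 · 0.420 ≃ 4.957
Half-width = 1.96·4.957 ≃ 9.716
Lower bound: 56 − 9.716 = 46.284

46.28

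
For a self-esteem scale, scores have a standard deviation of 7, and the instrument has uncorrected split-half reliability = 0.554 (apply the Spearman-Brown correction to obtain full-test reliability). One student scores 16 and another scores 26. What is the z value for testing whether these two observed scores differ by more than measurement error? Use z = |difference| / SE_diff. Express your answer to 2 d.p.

1.89

r_full = 2·0.554 / (1 + 0.554) ≃ 0.713
SEM = 7.000*√(1 − 0.713) ≃ 3.750
SE_diff = √2 * SEM ≃ 5.303
z = 10 / 5.303 ≃ 1.886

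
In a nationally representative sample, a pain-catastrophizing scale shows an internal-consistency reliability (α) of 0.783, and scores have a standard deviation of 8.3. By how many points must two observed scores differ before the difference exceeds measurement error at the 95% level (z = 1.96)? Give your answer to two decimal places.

SEM = 8.30000*√(1 − 0.78300) ≈ 3.86641
Standard error of the difference = 3.86641·√2 ≈ 5.46793
Smallest detectable difference = 1.96*5.46793 ≈ 10.71714

10.72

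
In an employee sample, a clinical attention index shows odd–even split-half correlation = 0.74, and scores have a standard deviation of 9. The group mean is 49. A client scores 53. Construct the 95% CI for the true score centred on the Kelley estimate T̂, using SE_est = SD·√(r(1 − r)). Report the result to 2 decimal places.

[46.11, 58.69]

Spearman-Brown: r = 2(0.74) / (1 + 0.74) = 1.48000 / 1.74000 ≈ 0.85057
T̂ = 0.85057(53) + 0.14943(49) ≈ 52.40230
SE_est = 9.00000·√(0.85057·0.14943) ≈ 3.20856
CI = 52.40230 ± 1.96 · 3.20856 → [46.11351, 58.69109]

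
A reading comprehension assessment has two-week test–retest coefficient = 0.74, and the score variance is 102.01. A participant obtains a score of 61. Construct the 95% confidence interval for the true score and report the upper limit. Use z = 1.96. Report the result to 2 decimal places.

71.09

σ = 102.01^(1/2) = 10.100
The standard error of measurement is 10.100·√(1 − 0.740) ≃ 10.100·0.510 ≃ 5.150.
Half-width = 1.96·5.150 ≃ 10.094
Upper bound: 61 + 10.094 = 71.094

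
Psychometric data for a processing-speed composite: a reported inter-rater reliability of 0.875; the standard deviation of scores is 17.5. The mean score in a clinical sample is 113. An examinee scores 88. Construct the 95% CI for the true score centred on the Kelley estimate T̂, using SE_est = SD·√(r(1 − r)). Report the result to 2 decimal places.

Estimated true score = 0.8750×88 + (1 − 0.8750)×113 ≈ 91.1250
SE_est = SD × √(r(1 − r)) = 17.5000 × √0.1094 ≈ 17.5000 × 0.3307 ≈ 5.7876
95% CI: 91.1250 ± 11.3437 ≈ (79.7813, 102.4687)

[79.78, 102.47]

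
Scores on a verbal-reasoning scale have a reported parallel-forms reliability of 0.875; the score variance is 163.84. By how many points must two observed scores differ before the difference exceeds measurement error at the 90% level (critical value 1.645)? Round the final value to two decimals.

10.53

SD = √163.84 ≃ 12.8000
The standard error of measurement is 12.8000×√(1 − 0.8750) ≃ 12.8000×0.3536 ≃ 4.5255.
SE_diff = √2 × SEM ≃ 6.4000
Smallest detectable difference = 1.645×6.4000 ≃ 10.5280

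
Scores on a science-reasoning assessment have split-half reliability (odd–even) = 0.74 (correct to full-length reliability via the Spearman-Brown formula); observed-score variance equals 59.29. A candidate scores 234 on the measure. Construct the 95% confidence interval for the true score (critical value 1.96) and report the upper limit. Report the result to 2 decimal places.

239.83

SD = √59.29 ≈ 7.7000
Full-length reliability (Spearman-Brown) = 2(0.74)/(1+0.74) ≈ 0.8506
The standard error of measurement is 7.7000×√(1 − 0.8506) ≈ 7.7000×0.3866 ≈ 2.9765.
1.96 × SEM ≈ 5.8339
Upper limit = 234 + 5.8339 ≈ 239.8339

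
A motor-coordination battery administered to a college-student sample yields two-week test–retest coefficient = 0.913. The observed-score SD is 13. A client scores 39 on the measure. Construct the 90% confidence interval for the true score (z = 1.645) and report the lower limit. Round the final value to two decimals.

32.69

SEM = 13.000*√(1 − 0.913) ≃ 3.834
Half-width = 1.645*3.834 ≃ 6.308
Lower limit = 39 − 6.308 ≃ 32.692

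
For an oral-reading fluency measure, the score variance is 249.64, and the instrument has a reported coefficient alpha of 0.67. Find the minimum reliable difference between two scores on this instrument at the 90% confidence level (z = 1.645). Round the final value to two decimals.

SD = √249.64 = 15.8000
SEM = 15.8000×√(1 − 0.6700) ≃ 9.0764
SE_diff = √2 × SEM ≃ 12.8360
Minimum reliable difference = 1.645 × SE_diff ≃ 1.645 × 12.8360 ≃ 21.1152

21.12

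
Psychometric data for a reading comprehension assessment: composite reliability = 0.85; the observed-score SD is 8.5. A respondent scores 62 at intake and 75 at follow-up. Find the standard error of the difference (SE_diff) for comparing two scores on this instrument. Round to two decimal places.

The standard error of measurement is 8.500×√(1 − 0.850) ≃ 8.500×0.387 ≃ 3.292.
Standard error of the difference = 3.292·√2 ≃ 4.656

4.66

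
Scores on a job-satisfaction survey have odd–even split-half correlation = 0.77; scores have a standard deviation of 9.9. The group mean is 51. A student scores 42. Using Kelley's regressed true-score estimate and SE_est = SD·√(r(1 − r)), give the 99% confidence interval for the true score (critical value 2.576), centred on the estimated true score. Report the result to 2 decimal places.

Full-length reliability (Spearman-Brown) = 2(0.77)/(1+0.77) ≈ 0.8701
Estimated true score = 0.8701*42 + (1 − 0.8701)*51 ≈ 43.1695
SE_est = SD * √(r(1 − r)) = 9.9000 * √0.1131 ≈ 9.9000 * 0.3362 ≈ 3.3288
CI = 43.1695 ± 2.576 * 3.3288 → [34.5945, 51.7445]

[34.59, 51.74]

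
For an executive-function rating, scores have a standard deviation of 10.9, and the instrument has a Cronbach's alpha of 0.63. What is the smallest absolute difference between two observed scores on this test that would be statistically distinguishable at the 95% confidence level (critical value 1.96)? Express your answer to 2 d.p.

18.38

SEM = 10.900 · √(1 − 0.630) = 10.900 · √0.370 ≈ 10.900 · 0.608 ≈ 6.630
SE_diff = SEM · √2 ≈ 6.630 · 1.414 ≈ 9.377
Smallest detectable difference = 1.96·9.377 ≈ 18.378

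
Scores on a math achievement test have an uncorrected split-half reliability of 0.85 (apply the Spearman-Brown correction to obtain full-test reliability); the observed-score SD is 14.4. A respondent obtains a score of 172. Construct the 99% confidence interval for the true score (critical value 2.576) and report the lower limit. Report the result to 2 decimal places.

161.44

Full-length reliability (Spearman-Brown) = 2(0.85)/(1+0.85) ≈ 0.9189
The standard error of measurement is 14.4000·√(1 − 0.9189) ≈ 14.4000·0.2847 ≈ 4.1004.
Margin = 2.576 · 4.1004 ≈ 10.5625
Lower limit = 172 − 10.5625 ≈ 161.4375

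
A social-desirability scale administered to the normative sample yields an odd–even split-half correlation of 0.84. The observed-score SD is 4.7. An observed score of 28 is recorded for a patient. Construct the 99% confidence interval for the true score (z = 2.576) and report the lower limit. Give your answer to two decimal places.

24.43

Spearman-Brown: r = 2(0.84) / (1 + 0.84) = 1.6800 / 1.8400 ≈ 0.9130
SEM = 4.7000·√(1 − 0.9130) ≈ 1.3860
Margin = 2.576 · 1.3860 ≈ 3.5702
Lower bound: 28 − 3.5702 = 24.4298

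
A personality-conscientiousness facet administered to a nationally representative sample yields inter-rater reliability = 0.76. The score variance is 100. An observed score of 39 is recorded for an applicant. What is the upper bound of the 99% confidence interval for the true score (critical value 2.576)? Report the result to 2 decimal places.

51.62

SD = √100 ≈ 10.0000
SEM = 10.0000 · √(1 − 0.7600) = 10.0000 · √0.2400 ≈ 10.0000 · 0.4899 ≈ 4.8990
Half-width = 2.576·4.8990 ≈ 12.6198
Upper limit = 39 + 12.6198 ≈ 51.6198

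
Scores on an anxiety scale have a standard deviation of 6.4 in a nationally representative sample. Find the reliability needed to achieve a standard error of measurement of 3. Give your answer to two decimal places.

0.78

Required reliability = 1 − (SEM/SD)² = 1 − 0.21973 ≈ 0.78027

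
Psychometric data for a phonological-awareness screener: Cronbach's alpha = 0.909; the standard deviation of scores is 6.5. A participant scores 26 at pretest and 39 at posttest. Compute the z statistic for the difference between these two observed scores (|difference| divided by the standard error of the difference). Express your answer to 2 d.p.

SEM = 6.5000 · √(1 − 0.9090) = 6.5000 · √0.0910 ≈ 6.5000 · 0.3017 ≈ 1.9608
SE_diff = √2 · SEM ≈ 2.7730
z = 13 / 2.7730 ≈ 4.6881

4.69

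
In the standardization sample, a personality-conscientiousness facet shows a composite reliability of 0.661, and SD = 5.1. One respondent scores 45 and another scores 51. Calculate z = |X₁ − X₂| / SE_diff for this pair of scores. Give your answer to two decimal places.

SEM = 5.1000 * √(1 − 0.6610) = 5.1000 * √0.3390 ≈ 5.1000 * 0.5822 ≈ 2.9694
SE_diff = √2 * SEM ≈ 4.1994
z = 6 / 4.1994 ≈ 1.4288

1.43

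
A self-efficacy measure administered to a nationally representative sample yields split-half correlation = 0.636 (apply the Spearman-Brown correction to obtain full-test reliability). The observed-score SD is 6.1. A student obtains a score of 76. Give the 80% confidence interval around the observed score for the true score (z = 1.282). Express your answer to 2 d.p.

[72.31, 79.69]

r_full = 2·0.636 / (1 + 0.636) ≈ 0.778
The standard error of measurement is 6.100*√(1 − 0.778) ≈ 6.100*0.472 ≈ 2.877.
Margin = 1.282 * 2.877 ≈ 3.689
Interval: (72.311, 79.689)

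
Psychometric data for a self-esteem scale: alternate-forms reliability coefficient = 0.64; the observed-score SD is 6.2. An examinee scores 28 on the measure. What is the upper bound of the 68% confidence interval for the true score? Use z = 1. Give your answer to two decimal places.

31.72

SEM = 6.200×√(1 − 0.640) ≃ 3.720
Half-width = 1×3.720 ≃ 3.720
Upper bound: 28 + 3.720 = 31.720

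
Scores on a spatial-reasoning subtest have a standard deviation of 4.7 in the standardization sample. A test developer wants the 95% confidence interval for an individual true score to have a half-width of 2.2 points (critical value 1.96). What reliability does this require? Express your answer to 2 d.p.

0.94

Required SEM = 2.2 / 1.96 ≈ 1.12245
r = 1 − (SEM / SD)² = 1 − (1.12245 / 4.7)² ≈ 1 − 0.05703 ≈ 0.94297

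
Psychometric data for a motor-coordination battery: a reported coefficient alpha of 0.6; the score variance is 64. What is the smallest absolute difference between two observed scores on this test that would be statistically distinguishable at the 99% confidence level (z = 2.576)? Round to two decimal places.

σ = 64^(1/2) = 8.00000
SEM = 8.00000·√(1 − 0.60000) ≈ 5.05964
SE_diff = √2 · SEM ≈ 7.15542
Smallest detectable difference = 2.576·7.15542 ≈ 18.43236

18.43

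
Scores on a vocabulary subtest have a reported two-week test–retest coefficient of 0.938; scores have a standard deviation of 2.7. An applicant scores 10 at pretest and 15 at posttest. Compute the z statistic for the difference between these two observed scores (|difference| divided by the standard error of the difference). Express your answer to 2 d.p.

5.26

The standard error of measurement is 2.7000·√(1 − 0.9380) ≃ 2.7000·0.2490 ≃ 0.6723.
SE_diff = SEM · √2 ≃ 0.6723 · 1.4142 ≃ 0.9508
z = 5 / 0.9508 ≃ 5.2589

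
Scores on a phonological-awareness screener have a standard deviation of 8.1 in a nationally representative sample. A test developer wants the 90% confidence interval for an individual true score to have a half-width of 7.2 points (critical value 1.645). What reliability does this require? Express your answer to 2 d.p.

0.71

Required SEM = 7.2 / 1.645 ≃ 4.3769
r = 1 − (4.3769/8.1)² ≃ 1 − 0.2920 ≃ 0.7080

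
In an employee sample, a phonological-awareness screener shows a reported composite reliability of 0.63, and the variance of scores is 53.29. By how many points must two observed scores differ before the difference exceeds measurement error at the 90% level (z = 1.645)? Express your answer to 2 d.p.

SD = √53.29 = 7.300
SEM = 7.300*√(1 − 0.630) ≃ 4.440
Standard error of the difference = 4.440·√2 ≃ 6.280
Minimum reliable difference = 1.645 * SE_diff ≃ 1.645 * 6.280 ≃ 10.330

10.33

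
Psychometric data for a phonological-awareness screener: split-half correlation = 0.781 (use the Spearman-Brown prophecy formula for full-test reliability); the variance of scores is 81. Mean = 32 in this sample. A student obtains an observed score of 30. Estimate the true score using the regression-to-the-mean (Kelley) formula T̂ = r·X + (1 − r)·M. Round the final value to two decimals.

Spearman-Brown: r = 2(0.781) / (1 + 0.781) = 1.562 / 1.781 ≈ 0.877
T̂ = 0.877(30) + 0.123(32) ≈ 30.246

30.25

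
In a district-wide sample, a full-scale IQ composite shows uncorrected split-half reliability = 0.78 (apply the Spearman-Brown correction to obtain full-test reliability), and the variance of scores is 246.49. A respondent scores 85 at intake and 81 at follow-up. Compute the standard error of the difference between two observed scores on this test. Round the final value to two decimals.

SD = √246.49 ≈ 15.700
Spearman-Brown: r = 2(0.78) / (1 + 0.78) = 1.560 / 1.780 ≈ 0.876
SEM = 15.700 * √(1 − 0.876) = 15.700 * √0.124 ≈ 15.700 * 0.352 ≈ 5.520
SE_diff = SEM * √2 ≈ 5.520 * 1.414 ≈ 7.806

7.81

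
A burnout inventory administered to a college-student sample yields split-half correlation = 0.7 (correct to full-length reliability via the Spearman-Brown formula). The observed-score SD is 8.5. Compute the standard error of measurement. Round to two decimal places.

Full-length reliability (Spearman-Brown) = 2(0.7)/(1+0.7) ≈ 0.8235
SEM = 8.5000*√(1 − 0.8235) ≈ 3.5707

3.57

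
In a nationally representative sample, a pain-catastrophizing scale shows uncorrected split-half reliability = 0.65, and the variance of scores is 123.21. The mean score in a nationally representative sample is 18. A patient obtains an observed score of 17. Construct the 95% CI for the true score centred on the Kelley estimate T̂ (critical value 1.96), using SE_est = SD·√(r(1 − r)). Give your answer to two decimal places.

[8.32, 26.11]

SD = √123.21 ≈ 11.10000
Full-length reliability (Spearman-Brown) = 2(0.65)/(1+0.65) ≈ 0.78788
T̂ = r·X + (1 − r)·M = 0.78788*17 + 0.21212*18 ≈ 13.39394 + 3.81818 ≈ 17.21212
SE_est = SD * √(r(1 − r)) = 11.10000 * √0.16713 ≈ 11.10000 * 0.40881 ≈ 4.53779
95% CI: 17.21212 ± 8.89408 ≈ (8.31805, 26.10620)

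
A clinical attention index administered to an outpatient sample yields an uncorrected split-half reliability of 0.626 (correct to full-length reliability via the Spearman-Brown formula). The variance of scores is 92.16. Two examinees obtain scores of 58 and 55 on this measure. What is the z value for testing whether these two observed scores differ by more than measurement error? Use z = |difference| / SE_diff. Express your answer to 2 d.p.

0.46

σ = 92.16^(1/2) = 9.6000
r_full = 2·0.626 / (1 + 0.626) ≈ 0.7700
The standard error of measurement is 9.6000×√(1 − 0.7700) ≈ 9.6000×0.4796 ≈ 4.6041.
SE_diff = √2 × SEM ≈ 6.5112
z = 3 / 6.5112 ≈ 0.4607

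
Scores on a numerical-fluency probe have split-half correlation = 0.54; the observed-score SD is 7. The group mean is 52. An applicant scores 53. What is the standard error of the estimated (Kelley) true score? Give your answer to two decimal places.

Spearman-Brown: r = 2(0.54) / (1 + 0.54) = 1.0800 / 1.5400 ≈ 0.7013
SE_est = 7.0000*√(0.7013*0.2987) ≈ 3.2038

3.20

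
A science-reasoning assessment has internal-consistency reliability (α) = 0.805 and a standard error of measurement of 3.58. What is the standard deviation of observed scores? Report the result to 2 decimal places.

8.11

σ = SEM·(1 − r)^(−1/2) ≈ 3.58·2.2646 ≈ 8.1071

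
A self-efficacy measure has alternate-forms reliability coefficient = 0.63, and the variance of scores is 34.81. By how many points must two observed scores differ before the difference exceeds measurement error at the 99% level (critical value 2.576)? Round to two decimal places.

13.07

σ = 34.81^(1/2) = 5.900
The standard error of measurement is 5.900*√(1 − 0.630) ≈ 5.900*0.608 ≈ 3.589.
SE_diff = √2 * SEM ≈ 5.075
Minimum reliable difference = 2.576 * SE_diff ≈ 2.576 * 5.075 ≈ 13.074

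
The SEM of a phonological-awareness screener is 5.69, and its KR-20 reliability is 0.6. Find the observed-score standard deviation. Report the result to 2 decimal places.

9.00

σ = SEM·(1 − r)^(−1/2) ≈ 5.69*1.58114 ≈ 8.99668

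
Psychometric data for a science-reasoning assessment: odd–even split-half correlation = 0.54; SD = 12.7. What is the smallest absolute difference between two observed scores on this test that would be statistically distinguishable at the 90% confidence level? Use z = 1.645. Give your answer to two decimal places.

Spearman-Brown: r = 2(0.54) / (1 + 0.54) = 1.080 / 1.540 ≈ 0.701
SEM = 12.700*√(1 − 0.701) ≈ 6.941
SE_diff = SEM * √2 ≈ 6.941 * 1.414 ≈ 9.816
Minimum reliable difference = 1.645 * SE_diff ≈ 1.645 * 9.816 ≈ 16.147

16.15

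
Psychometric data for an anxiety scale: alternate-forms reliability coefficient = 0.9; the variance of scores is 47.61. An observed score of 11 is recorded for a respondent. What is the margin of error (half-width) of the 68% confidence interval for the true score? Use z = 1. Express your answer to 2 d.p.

SD = √47.61 ≈ 6.900
SEM = 6.900 * √(1 − 0.900) = 6.900 * √0.100 ≈ 6.900 * 0.316 ≈ 2.182
Half-width = 1*2.182 ≈ 2.182

2.18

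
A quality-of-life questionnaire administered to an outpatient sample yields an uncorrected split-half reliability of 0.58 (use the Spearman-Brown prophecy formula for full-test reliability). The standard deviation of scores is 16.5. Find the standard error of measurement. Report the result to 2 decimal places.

Spearman-Brown: r = 2(0.58) / (1 + 0.58) = 1.160 / 1.580 ≃ 0.734
SEM = 16.500·√(1 − 0.734) ≃ 8.507

8.51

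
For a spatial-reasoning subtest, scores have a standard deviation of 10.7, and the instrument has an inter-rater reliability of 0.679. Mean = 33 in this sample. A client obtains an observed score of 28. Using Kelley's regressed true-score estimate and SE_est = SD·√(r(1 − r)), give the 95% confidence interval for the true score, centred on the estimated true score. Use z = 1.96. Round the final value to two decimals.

Estimated true score = 0.679×28 + (1 − 0.679)×33 ≃ 29.605
SE_est = 10.700·√[r(1 − r)] ≃ 4.995
95% CI: 29.605 ± 9.791 ≃ (19.814, 39.396)

[19.81, 39.40]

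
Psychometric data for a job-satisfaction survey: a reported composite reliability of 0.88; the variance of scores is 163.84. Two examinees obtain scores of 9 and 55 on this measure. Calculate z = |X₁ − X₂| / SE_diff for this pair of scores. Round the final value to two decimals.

σ = 163.84^(1/2) = 12.800
SEM = 12.800 × √(1 − 0.880) = 12.800 × √0.120 ≈ 12.800 × 0.346 ≈ 4.434
Standard error of the difference = 4.434·√2 ≈ 6.271
z = 46 / 6.271 ≈ 7.336

7.34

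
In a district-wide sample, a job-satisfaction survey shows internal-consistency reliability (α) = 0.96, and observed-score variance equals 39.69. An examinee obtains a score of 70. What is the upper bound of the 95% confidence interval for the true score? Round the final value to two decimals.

72.47

SD = √39.69 ≈ 6.3000
SEM = 6.3000*√(1 − 0.9600) ≈ 1.2600
1.96 * SEM ≈ 2.4696
Upper limit = 70 + 2.4696 ≈ 72.4696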